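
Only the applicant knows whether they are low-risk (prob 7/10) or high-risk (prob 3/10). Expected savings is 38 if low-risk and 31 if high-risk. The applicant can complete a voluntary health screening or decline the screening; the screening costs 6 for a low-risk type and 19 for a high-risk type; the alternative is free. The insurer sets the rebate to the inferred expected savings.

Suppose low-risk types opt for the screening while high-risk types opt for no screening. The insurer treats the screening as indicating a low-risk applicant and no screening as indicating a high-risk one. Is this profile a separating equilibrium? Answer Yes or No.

Under these beliefs, the screening earns rebate 38 and no screening earns rebate 31.
low-risk: the screening nets 38 − 6 = 32; no screening nets 31. low-risk prefers the screening.
high-risk: the screening nets 38 − 19 = 19; no screening nets 31. high-risk prefers no screening.
Neither type deviates, so the separating profile is an equilibrium.

Yes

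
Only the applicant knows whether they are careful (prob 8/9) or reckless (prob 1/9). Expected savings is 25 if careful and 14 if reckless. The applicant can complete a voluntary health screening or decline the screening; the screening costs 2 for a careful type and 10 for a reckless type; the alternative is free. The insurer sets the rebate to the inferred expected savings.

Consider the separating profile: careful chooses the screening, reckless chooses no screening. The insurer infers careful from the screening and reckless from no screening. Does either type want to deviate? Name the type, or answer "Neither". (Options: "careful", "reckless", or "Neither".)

reckless

The screening pays 25; no screening pays 14.
careful: assigned the screening, nets 25 − 2 = 23; deviating to no screening nets 14.
reckless: assigned no screening, nets 14; deviating to the screening nets 25 − 10 = 15.
The reckless type gains 1 by deviating.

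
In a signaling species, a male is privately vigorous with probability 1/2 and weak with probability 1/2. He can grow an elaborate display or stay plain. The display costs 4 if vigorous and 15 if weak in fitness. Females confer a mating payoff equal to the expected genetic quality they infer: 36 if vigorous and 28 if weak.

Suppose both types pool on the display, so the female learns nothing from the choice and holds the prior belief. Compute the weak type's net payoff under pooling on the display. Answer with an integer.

17

Pooled mating payoff = 1/2·36 + 1/2·28 = 32.
weak pays cost 15 for the display, so net payoff = 32 − 15 = 17.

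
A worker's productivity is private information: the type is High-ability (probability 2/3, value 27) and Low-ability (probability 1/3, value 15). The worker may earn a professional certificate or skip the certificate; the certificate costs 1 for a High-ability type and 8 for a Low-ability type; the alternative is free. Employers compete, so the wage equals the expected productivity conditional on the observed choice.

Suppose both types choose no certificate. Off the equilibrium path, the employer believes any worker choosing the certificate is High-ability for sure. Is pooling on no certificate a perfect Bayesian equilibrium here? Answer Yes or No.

No

On path, the employer holds the prior and pays 2/3·27 + 1/3·15 = 23. Off path (the certificate), believing High-ability, it pays 27.
High-ability: no certificate nets 23; the certificate nets 27 − 1 = 26. High-ability would deviate.
Low-ability: no certificate nets 23; the certificate nets 27 − 8 = 19. Low-ability stays.
A type deviates, so pooling fails.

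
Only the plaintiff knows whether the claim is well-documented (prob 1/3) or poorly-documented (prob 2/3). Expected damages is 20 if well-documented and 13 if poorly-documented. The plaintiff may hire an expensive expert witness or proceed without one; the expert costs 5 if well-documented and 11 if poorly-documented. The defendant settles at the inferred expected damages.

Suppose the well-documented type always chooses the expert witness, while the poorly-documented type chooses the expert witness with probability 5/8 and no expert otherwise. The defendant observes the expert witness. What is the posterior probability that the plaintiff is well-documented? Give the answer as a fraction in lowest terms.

P(the expert witness) = (1/3)·1 + (2/3)·(5/8) = 3/4.
By Bayes' rule, P(well-documented | the expert witness) = (1/3) / (3/4) = 4/9.

4/9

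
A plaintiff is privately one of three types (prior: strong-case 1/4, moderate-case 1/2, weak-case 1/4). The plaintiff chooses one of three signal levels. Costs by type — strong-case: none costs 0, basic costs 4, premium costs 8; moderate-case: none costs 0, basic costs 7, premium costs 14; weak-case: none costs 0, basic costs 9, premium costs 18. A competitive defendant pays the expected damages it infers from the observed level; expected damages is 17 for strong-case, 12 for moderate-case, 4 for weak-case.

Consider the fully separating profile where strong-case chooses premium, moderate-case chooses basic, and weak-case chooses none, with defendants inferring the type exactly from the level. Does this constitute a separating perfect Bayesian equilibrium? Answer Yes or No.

Separating settlements: premium → 17, basic → 12, none → 4.
strong-case (assigned premium): none: 4 − 0 = 4; basic: 12 − 4 = 8; premium: 17 − 8 = 9. strong-case stays.
moderate-case (assigned basic): none: 4 − 0 = 4; basic: 12 − 7 = 5; premium: 17 − 14 = 3. moderate-case stays.
weak-case (assigned none): none: 4 − 0 = 4; basic: 12 − 9 = 3; premium: 17 − 18 = -1. weak-case stays.
Every type prefers its assigned level; separation holds.

Yes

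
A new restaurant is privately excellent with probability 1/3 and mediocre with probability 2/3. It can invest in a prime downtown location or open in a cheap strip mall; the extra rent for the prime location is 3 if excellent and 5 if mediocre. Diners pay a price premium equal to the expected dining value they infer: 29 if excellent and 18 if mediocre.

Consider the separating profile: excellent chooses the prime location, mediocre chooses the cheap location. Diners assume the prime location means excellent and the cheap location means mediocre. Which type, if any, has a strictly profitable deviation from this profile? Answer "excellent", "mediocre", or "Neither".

mediocre

The prime location pays 29; the cheap location pays 18.
excellent: assigned the prime location, nets 29 − 3 = 26; deviating to the cheap location nets 18.
mediocre: assigned the cheap location, nets 18; deviating to the prime location nets 29 − 5 = 24.
The mediocre type gains 6 by deviating.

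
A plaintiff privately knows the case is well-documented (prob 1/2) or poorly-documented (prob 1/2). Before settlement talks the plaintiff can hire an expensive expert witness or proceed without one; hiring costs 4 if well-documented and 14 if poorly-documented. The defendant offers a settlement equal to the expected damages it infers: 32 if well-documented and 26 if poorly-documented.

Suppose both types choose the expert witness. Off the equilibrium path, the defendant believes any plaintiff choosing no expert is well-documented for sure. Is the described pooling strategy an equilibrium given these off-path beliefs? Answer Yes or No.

No

On path, the defendant holds the prior and pays 1/2·32 + 1/2·26 = 29. Off path (no expert), believing well-documented, it pays 32.
well-documented: the expert witness nets 29 − 4 = 25; no expert nets 32. well-documented would deviate.
poorly-documented: the expert witness nets 29 − 14 = 15; no expert nets 32. poorly-documented would deviate.
A type deviates, so pooling fails.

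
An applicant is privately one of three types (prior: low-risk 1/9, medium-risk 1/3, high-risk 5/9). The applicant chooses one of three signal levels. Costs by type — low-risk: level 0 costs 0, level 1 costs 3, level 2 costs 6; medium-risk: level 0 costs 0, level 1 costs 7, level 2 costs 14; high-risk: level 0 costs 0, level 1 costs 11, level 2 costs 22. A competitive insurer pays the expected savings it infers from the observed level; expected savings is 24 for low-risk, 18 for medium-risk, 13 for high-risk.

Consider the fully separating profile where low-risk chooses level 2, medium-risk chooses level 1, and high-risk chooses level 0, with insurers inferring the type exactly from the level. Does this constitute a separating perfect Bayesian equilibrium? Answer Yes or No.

Separating rebates: level 2 → 24, level 1 → 18, level 0 → 13.
low-risk (assigned level 2): level 0: 13 − 0 = 13; level 1: 18 − 3 = 15; level 2: 24 − 6 = 18. low-risk stays.
medium-risk (assigned level 1): level 0: 13 − 0 = 13; level 1: 18 − 7 = 11; level 2: 24 − 14 = 10. medium-risk prefers level 0.
high-risk (assigned level 0): level 0: 13 − 0 = 13; level 1: 18 − 11 = 7; level 2: 24 − 22 = 2. high-risk stays.
At least one type deviates; the separating profile fails.

No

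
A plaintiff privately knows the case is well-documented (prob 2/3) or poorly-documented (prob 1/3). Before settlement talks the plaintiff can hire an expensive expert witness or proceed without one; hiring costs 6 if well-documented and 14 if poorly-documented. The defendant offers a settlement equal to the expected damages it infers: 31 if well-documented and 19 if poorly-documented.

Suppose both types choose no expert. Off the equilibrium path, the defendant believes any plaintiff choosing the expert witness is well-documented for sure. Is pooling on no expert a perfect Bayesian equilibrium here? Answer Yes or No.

Yes

On path, the defendant holds the prior and pays 2/3·31 + 1/3·19 = 27. Off path (the expert witness), believing well-documented, it pays 31.
well-documented: no expert nets 27; the expert witness nets 31 − 6 = 25. well-documented stays.
poorly-documented: no expert nets 27; the expert witness nets 31 − 14 = 17. poorly-documented stays.
No type deviates, so pooling is sustained.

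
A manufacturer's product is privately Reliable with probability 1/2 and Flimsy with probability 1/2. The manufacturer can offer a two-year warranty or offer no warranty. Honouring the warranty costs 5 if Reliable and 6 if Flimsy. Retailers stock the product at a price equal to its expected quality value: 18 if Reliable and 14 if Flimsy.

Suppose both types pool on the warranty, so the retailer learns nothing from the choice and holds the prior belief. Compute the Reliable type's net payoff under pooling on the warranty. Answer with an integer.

Pooled price = 1/2·18 + 1/2·14 = 16.
Reliable pays cost 5 for the warranty, so net payoff = 16 − 5 = 11.

11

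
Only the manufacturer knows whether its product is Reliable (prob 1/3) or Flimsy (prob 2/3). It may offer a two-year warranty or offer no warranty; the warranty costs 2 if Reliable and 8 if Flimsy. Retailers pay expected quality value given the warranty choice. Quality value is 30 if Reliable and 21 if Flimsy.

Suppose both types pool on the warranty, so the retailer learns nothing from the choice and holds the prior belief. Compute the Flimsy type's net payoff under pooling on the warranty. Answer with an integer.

16

Pooled price = 1/3·30 + 2/3·21 = 24.
Flimsy pays cost 8 for the warranty, so net payoff = 24 − 8 = 16.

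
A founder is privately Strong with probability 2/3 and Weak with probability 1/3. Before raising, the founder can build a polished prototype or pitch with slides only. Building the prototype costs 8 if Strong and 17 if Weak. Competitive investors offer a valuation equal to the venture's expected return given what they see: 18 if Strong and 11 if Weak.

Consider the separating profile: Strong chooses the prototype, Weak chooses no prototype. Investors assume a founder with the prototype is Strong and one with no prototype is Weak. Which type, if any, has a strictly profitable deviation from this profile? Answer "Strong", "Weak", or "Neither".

The prototype pays 18; no prototype pays 11.
Strong: assigned the prototype, nets 18 − 8 = 10; deviating to no prototype nets 11.
Weak: assigned no prototype, nets 11; deviating to the prototype nets 18 − 17 = 1.
The Strong type gains 1 by deviating.

Strong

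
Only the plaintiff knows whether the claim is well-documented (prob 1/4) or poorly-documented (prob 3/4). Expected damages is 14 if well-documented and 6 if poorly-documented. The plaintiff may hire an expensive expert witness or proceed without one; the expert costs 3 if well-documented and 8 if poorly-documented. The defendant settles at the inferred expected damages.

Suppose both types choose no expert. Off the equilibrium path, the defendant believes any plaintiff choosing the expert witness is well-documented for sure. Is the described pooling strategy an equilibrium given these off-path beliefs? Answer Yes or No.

On path, the defendant holds the prior and pays 1/4·14 + 3/4·6 = 8. Off path (the expert witness), believing well-documented, it pays 14.
well-documented: no expert nets 8; the expert witness nets 14 − 3 = 11. well-documented would deviate.
poorly-documented: no expert nets 8; the expert witness nets 14 − 8 = 6. poorly-documented stays.
A type deviates, so pooling fails.

No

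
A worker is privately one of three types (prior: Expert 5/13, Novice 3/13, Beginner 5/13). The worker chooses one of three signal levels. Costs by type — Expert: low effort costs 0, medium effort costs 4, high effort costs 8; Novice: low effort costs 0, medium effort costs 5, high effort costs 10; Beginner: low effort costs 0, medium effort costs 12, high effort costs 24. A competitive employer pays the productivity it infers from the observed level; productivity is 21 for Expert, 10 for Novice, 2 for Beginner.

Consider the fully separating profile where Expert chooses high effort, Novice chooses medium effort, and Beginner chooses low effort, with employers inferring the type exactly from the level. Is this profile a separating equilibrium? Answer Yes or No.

No

Separating wages: high effort → 21, medium effort → 10, low effort → 2.
Expert (assigned high effort): low effort: 2 − 0 = 2; medium effort: 10 − 4 = 6; high effort: 21 − 8 = 13. Expert stays.
Novice (assigned medium effort): low effort: 2 − 0 = 2; medium effort: 10 − 5 = 5; high effort: 21 − 10 = 11. Novice prefers high effort.
Beginner (assigned low effort): low effort: 2 − 0 = 2; medium effort: 10 − 12 = -2; high effort: 21 − 24 = -3. Beginner stays.
At least one type deviates; the separating profile fails.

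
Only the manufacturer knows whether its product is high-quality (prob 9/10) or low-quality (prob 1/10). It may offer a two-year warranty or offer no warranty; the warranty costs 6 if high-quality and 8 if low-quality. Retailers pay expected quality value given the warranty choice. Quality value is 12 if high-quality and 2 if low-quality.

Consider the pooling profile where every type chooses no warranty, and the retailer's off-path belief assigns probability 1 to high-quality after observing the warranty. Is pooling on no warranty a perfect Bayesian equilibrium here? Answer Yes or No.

Yes

On path, the retailer holds the prior and pays 9/10·12 + 1/10·2 = 11. Off path (the warranty), believing high-quality, it pays 12.
high-quality: no warranty nets 11; the warranty nets 12 − 6 = 6. high-quality stays.
low-quality: no warranty nets 11; the warranty nets 12 − 8 = 4. low-quality stays.
No type deviates, so pooling is sustained.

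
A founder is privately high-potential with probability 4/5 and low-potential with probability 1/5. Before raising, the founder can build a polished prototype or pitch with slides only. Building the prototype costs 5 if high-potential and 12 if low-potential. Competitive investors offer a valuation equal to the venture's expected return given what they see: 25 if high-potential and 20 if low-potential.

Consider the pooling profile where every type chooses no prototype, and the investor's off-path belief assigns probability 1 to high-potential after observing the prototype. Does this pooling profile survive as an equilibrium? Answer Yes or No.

Yes

On path, the investor holds the prior and pays 4/5·25 + 1/5·20 = 24. Off path (the prototype), believing high-potential, it pays 25.
high-potential: no prototype nets 24; the prototype nets 25 − 5 = 20. high-potential stays.
low-potential: no prototype nets 24; the prototype nets 25 − 12 = 13. low-potential stays.
No type deviates, so pooling is sustained.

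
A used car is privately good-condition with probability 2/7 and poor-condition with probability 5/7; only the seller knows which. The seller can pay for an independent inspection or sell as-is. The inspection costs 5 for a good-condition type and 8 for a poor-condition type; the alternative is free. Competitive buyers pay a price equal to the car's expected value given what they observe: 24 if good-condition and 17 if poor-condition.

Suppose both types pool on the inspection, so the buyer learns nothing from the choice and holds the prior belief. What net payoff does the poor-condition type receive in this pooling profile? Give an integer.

11

Pooled price = 2/7·24 + 5/7·17 = 19.
poor-condition pays cost 8 for the inspection, so net payoff = 19 − 8 = 11.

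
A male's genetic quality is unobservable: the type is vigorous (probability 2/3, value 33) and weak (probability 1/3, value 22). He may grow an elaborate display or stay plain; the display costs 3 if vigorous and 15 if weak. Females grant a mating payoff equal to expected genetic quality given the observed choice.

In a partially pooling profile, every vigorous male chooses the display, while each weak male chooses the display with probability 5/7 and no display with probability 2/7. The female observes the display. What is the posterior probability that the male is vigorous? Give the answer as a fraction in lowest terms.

14/19

P(the display) = (2/3)·1 + (1/3)·(5/7) = 19/21.
By Bayes' rule, P(vigorous | the display) = (2/3) / (19/21) = 14/19.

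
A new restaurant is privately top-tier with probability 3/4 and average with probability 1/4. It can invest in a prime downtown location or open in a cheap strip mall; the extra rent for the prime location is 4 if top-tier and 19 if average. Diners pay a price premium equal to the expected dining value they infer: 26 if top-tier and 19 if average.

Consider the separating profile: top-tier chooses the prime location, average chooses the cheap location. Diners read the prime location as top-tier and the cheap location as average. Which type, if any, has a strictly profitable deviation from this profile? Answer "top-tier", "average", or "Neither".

The prime location pays 26; the cheap location pays 19.
top-tier: assigned the prime location, nets 26 − 4 = 22; deviating to the cheap location nets 19.
average: assigned the cheap location, nets 19; deviating to the prime location nets 26 − 19 = 7.
Both types strictly prefer their assigned action; no profitable deviation.

Neither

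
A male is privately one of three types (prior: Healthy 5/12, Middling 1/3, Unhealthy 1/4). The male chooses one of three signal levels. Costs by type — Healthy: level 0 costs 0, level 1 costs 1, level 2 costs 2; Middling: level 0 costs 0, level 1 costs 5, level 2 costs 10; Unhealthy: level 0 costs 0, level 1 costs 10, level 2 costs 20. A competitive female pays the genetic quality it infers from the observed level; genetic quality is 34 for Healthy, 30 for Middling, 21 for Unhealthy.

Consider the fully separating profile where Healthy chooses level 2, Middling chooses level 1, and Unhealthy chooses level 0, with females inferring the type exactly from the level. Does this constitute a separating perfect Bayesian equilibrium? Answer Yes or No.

Yes

Separating mating payoffs: level 2 → 34, level 1 → 30, level 0 → 21.
Healthy (assigned level 2): level 0: 21 − 0 = 21; level 1: 30 − 1 = 29; level 2: 34 − 2 = 32. Healthy stays.
Middling (assigned level 1): level 0: 21 − 0 = 21; level 1: 30 − 5 = 25; level 2: 34 − 10 = 24. Middling stays.
Unhealthy (assigned level 0): level 0: 21 − 0 = 21; level 1: 30 − 10 = 20; level 2: 34 − 20 = 14. Unhealthy stays.
Every type prefers its assigned level; separation holds.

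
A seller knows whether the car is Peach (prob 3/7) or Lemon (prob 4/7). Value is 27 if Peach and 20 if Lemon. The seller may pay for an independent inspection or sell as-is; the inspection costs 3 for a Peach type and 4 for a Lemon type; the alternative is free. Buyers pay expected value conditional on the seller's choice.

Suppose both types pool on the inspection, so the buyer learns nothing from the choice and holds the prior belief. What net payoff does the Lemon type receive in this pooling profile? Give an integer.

Pooled price = 3/7·27 + 4/7·20 = 23.
Lemon pays cost 4 for the inspection, so net payoff = 23 − 4 = 19.

19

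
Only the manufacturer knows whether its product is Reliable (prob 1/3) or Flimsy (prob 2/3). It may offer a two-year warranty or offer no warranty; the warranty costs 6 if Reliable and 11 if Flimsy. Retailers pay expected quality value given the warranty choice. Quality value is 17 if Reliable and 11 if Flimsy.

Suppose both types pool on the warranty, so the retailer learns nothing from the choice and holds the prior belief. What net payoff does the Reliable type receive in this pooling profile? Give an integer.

Pooled price = 1/3·17 + 2/3·11 = 13.
Reliable pays cost 6 for the warranty, so net payoff = 13 − 6 = 7.

7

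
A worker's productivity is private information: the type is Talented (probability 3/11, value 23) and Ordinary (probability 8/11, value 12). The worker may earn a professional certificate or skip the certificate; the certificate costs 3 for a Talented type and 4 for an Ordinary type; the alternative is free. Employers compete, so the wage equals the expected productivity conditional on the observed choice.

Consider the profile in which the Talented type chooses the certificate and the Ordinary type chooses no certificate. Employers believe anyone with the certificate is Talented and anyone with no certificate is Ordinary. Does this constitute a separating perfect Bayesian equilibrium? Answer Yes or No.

Under these beliefs, the certificate earns wage 23 and no certificate earns wage 12.
Talented: the certificate nets 23 − 3 = 20; no certificate nets 12. Talented prefers the certificate.
Ordinary: the certificate nets 23 − 4 = 19; no certificate nets 12. Ordinary would deviate to the certificate.
Ordinary has a profitable deviation, so the profile is not an equilibrium.

No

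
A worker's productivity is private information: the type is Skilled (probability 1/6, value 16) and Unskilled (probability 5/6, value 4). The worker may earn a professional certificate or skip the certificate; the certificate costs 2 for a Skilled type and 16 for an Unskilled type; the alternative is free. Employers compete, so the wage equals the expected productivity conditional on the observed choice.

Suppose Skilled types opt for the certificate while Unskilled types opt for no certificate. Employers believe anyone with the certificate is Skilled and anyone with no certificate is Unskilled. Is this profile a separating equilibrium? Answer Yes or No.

Under these beliefs, the certificate earns wage 16 and no certificate earns wage 4.
Skilled: the certificate nets 16 − 2 = 14; no certificate nets 4. Skilled prefers the certificate.
Unskilled: the certificate nets 16 − 16 = 0; no certificate nets 4. Unskilled prefers no certificate.
Neither type deviates, so the separating profile is an equilibrium.

Yes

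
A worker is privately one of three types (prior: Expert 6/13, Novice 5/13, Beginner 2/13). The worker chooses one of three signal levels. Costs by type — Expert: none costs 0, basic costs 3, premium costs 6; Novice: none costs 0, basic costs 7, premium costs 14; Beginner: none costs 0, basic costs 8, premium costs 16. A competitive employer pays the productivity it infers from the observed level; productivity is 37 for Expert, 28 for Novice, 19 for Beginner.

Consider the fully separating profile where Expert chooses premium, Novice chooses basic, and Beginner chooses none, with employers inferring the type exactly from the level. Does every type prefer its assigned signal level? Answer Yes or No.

No

Separating wages: premium → 37, basic → 28, none → 19.
Expert (assigned premium): none: 19 − 0 = 19; basic: 28 − 3 = 25; premium: 37 − 6 = 31. Expert stays.
Novice (assigned basic): none: 19 − 0 = 19; basic: 28 − 7 = 21; premium: 37 − 14 = 23. Novice prefers premium.
Beginner (assigned none): none: 19 − 0 = 19; basic: 28 − 8 = 20; premium: 37 − 16 = 21. Beginner prefers premium.
At least one type deviates; the separating profile fails.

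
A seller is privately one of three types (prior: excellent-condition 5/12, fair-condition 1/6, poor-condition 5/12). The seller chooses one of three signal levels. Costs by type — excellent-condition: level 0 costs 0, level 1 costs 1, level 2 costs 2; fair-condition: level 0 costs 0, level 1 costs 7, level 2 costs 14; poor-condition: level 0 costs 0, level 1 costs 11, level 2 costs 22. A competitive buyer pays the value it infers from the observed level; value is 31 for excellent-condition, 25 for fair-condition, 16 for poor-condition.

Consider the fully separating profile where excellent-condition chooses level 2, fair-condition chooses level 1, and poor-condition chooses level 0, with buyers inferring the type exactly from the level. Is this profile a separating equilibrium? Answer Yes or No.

Yes

Separating prices: level 2 → 31, level 1 → 25, level 0 → 16.
excellent-condition (assigned level 2): level 0: 16 − 0 = 16; level 1: 25 − 1 = 24; level 2: 31 − 2 = 29. excellent-condition stays.
fair-condition (assigned level 1): level 0: 16 − 0 = 16; level 1: 25 − 7 = 18; level 2: 31 − 14 = 17. fair-condition stays.
poor-condition (assigned level 0): level 0: 16 − 0 = 16; level 1: 25 − 11 = 14; level 2: 31 − 22 = 9. poor-condition stays.
Every type prefers its assigned level; separation holds.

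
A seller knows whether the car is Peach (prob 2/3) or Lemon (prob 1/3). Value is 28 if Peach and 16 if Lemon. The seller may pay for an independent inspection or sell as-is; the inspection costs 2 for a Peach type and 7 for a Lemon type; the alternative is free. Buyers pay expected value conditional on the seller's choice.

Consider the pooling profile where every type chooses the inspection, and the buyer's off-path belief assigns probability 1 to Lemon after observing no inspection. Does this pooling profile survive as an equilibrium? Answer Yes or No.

On path, the buyer holds the prior and pays 2/3·28 + 1/3·16 = 24. Off path (no inspection), believing Lemon, it pays 16.
Peach: the inspection nets 24 − 2 = 22; no inspection nets 16. Peach stays.
Lemon: the inspection nets 24 − 7 = 17; no inspection nets 16. Lemon stays.
No type deviates, so pooling is sustained.

Yes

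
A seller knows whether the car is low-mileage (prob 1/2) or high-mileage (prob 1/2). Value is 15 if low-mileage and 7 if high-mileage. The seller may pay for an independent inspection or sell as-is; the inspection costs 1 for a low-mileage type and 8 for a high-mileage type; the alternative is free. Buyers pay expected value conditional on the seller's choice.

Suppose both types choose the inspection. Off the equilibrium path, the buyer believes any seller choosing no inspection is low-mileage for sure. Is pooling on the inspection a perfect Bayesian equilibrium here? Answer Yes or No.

On path, the buyer holds the prior and pays 1/2·15 + 1/2·7 = 11. Off path (no inspection), believing low-mileage, it pays 15.
low-mileage: the inspection nets 11 − 1 = 10; no inspection nets 15. low-mileage would deviate.
high-mileage: the inspection nets 11 − 8 = 3; no inspection nets 15. high-mileage would deviate.
A type deviates, so pooling fails.

No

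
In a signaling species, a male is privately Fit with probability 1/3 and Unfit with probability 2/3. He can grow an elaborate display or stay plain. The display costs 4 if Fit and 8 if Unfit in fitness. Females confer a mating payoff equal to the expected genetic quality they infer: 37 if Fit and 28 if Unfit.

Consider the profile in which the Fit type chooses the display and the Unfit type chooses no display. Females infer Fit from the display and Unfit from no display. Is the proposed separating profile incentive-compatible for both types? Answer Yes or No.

Under these beliefs, the display earns mating payoff 37 and no display earns mating payoff 28.
Fit: the display nets 37 − 4 = 33; no display nets 28. Fit prefers the display.
Unfit: the display nets 37 − 8 = 29; no display nets 28. Unfit would deviate to the display.
Unfit has a profitable deviation, so the profile is not an equilibrium.

No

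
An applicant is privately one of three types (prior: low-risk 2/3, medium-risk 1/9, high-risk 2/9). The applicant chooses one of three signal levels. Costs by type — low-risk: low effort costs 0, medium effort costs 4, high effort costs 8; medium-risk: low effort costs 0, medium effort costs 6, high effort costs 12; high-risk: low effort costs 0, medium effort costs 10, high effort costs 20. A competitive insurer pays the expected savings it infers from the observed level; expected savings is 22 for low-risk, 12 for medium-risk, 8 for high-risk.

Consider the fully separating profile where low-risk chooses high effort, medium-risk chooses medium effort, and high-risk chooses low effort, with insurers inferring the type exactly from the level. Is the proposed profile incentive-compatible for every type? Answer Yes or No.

Separating rebates: high effort → 22, medium effort → 12, low effort → 8.
low-risk (assigned high effort): low effort: 8 − 0 = 8; medium effort: 12 − 4 = 8; high effort: 22 − 8 = 14. low-risk stays.
medium-risk (assigned medium effort): low effort: 8 − 0 = 8; medium effort: 12 − 6 = 6; high effort: 22 − 12 = 10. medium-risk prefers high effort.
high-risk (assigned low effort): low effort: 8 − 0 = 8; medium effort: 12 − 10 = 2; high effort: 22 − 20 = 2. high-risk stays.
At least one type deviates; the separating profile fails.

No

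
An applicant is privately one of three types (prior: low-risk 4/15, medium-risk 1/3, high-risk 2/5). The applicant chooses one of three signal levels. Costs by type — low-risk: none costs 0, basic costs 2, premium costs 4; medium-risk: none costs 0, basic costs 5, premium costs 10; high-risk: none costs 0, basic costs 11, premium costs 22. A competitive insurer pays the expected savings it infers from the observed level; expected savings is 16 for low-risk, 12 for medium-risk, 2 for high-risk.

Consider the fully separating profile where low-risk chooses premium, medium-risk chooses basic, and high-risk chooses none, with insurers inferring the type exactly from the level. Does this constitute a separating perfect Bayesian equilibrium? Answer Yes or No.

Separating rebates: premium → 16, basic → 12, none → 2.
low-risk (assigned premium): none: 2 − 0 = 2; basic: 12 − 2 = 10; premium: 16 − 4 = 12. low-risk stays.
medium-risk (assigned basic): none: 2 − 0 = 2; basic: 12 − 5 = 7; premium: 16 − 10 = 6. medium-risk stays.
high-risk (assigned none): none: 2 − 0 = 2; basic: 12 − 11 = 1; premium: 16 − 22 = -6. high-risk stays.
Every type prefers its assigned level; separation holds.

Yes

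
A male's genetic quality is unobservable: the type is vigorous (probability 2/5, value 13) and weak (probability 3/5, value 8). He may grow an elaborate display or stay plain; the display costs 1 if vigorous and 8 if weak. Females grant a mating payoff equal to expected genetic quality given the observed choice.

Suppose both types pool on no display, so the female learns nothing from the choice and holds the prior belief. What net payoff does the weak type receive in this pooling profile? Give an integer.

Pooled mating payoff = 2/5·13 + 3/5·8 = 10.
weak pays no cost for no display, so net payoff = 10.

10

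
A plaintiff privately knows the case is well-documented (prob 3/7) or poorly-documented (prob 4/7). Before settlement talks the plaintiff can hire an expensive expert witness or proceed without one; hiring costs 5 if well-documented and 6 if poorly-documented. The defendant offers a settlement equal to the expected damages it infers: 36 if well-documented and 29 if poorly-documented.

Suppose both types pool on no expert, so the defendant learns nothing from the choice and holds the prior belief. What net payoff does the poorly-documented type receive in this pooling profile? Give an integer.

32

Pooled settlement = 3/7·36 + 4/7·29 = 32.
poorly-documented pays no cost for no expert, so net payoff = 32.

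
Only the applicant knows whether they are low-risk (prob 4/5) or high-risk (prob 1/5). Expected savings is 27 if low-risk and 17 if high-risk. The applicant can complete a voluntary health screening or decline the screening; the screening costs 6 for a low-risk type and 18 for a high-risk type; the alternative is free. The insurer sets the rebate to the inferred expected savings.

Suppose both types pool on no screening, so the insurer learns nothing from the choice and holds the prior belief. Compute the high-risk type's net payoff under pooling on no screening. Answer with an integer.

25

Pooled rebate = 4/5·27 + 1/5·17 = 25.
high-risk pays no cost for no screening, so net payoff = 25.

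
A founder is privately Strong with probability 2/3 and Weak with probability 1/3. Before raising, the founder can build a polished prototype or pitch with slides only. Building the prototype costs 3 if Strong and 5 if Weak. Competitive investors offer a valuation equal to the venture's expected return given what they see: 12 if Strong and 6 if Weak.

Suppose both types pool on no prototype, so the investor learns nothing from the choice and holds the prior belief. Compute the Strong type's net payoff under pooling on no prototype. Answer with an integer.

10

Pooled valuation = 2/3·12 + 1/3·6 = 10.
Strong pays no cost for no prototype, so net payoff = 10.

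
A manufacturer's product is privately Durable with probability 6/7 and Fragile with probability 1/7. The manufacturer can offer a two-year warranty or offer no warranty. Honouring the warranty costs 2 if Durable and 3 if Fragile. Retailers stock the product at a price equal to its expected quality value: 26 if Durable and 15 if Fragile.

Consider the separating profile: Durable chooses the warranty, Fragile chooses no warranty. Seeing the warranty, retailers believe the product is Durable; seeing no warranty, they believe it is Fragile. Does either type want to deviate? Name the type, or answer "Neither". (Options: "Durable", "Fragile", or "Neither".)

The warranty pays 26; no warranty pays 15.
Durable: assigned the warranty, nets 26 − 2 = 24; deviating to no warranty nets 15.
Fragile: assigned no warranty, nets 15; deviating to the warranty nets 26 − 3 = 23.
The Fragile type gains 8 by deviating.

Fragile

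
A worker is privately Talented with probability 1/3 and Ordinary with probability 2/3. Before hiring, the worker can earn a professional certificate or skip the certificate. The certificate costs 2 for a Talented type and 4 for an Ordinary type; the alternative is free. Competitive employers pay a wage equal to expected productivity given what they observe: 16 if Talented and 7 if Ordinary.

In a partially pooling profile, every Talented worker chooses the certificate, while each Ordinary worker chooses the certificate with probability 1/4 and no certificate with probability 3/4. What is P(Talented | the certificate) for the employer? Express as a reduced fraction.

2/3

P(the certificate) = (1/3)·1 + (2/3)·(1/4) = 1/2.
By Bayes' rule, P(Talented | the certificate) = (1/3) / (1/2) = 2/3.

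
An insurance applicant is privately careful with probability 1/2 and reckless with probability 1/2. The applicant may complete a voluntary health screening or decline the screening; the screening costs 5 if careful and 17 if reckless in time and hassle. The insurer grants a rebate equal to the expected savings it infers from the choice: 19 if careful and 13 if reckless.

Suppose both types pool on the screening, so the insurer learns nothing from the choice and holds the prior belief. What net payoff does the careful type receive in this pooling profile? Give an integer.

Pooled rebate = 1/2·19 + 1/2·13 = 16.
careful pays cost 5 for the screening, so net payoff = 16 − 5 = 11.

11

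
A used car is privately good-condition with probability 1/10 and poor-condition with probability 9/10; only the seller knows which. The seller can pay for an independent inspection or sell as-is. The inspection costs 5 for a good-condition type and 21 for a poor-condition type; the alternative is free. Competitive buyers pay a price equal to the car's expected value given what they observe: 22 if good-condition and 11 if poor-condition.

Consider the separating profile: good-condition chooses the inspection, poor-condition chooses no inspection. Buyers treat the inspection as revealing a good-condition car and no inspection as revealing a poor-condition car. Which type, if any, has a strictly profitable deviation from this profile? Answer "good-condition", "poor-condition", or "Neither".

Neither

The inspection pays 22; no inspection pays 11.
good-condition: assigned the inspection, nets 22 − 5 = 17; deviating to no inspection nets 11.
poor-condition: assigned no inspection, nets 11; deviating to the inspection nets 22 − 21 = 1.
Both types strictly prefer their assigned action; no profitable deviation.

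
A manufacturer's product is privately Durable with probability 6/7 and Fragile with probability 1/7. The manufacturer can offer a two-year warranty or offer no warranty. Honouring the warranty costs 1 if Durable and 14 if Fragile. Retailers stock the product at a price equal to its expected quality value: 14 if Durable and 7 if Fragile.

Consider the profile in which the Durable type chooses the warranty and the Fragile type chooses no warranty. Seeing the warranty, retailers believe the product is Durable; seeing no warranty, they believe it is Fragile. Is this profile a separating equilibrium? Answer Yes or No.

Yes

Under these beliefs, the warranty earns price 14 and no warranty earns price 7.
Durable: the warranty nets 14 − 1 = 13; no warranty nets 7. Durable prefers the warranty.
Fragile: the warranty nets 14 − 14 = 0; no warranty nets 7. Fragile prefers no warranty.
Neither type deviates, so the separating profile is an equilibrium.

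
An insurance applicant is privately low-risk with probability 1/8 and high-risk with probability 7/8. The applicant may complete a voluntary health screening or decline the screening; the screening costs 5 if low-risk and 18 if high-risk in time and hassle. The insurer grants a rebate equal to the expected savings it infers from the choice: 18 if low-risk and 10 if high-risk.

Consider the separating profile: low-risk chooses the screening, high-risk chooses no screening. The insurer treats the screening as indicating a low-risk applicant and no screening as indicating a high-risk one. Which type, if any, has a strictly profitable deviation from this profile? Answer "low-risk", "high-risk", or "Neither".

Neither

The screening pays 18; no screening pays 10.
low-risk: assigned the screening, nets 18 − 5 = 13; deviating to no screening nets 10.
high-risk: assigned no screening, nets 10; deviating to the screening nets 18 − 18 = 0.
Both types strictly prefer their assigned action; no profitable deviation.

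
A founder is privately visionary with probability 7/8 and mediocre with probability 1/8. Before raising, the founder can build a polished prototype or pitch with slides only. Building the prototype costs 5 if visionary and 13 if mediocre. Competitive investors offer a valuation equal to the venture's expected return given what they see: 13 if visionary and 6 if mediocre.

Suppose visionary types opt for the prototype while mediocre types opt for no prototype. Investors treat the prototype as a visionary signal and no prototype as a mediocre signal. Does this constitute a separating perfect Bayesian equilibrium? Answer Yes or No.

Under these beliefs, the prototype earns valuation 13 and no prototype earns valuation 6.
visionary: the prototype nets 13 − 5 = 8; no prototype nets 6. visionary prefers the prototype.
mediocre: the prototype nets 13 − 13 = 0; no prototype nets 6. mediocre prefers no prototype.
Neither type deviates, so the separating profile is an equilibrium.

Yes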